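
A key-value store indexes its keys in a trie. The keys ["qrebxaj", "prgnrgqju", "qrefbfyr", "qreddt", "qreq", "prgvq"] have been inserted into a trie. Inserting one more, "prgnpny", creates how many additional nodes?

Walking "prgnpny" from the root, the first 4 characters ("prgn") follow existing edges; "p" is the first miss.
New nodes needed: |"prgnpny"| − 4 = 7 − 4 = 3.

3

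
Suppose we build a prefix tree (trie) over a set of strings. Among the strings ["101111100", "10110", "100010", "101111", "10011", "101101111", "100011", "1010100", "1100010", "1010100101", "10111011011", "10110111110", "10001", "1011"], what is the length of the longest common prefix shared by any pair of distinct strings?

The deepest shared node is where two words last agree before diverging.
"101101111" and "10110111110" agree on "101101111" (9 characters) before diverging; nothing deeper is shared.
Longest shared-prefix length: 9

9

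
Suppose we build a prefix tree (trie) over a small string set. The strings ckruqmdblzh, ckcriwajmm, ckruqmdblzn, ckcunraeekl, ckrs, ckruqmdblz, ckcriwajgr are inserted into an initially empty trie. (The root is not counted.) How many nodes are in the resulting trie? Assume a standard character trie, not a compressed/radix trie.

31

Insert word by word; a character creates a node only if that edge doesn't already exist:
  "ckruqmdblzh" → 11 new (c, k, r, u, q, m, d, b, l, z, h)
  "ckcriwajmm" → prefix "ck" already present; 8 new (c, r, i, w, a, j, m, m)
  "ckruqmdblzn" → prefix "ckruqmdblz" already present; 1 new (n)
  "ckcunraeekl" → prefix "ckc" already present; 8 new (u, n, r, a, e, e, k, l)
  "ckrs" → prefix "ckr" already present; 1 new (s)
  "ckruqmdblz" → prefix "ckruqmdblz" already present; 0 new (none)
  "ckcriwajgr" → prefix "ckcriwaj" already present; 2 new (g, r)
Total nodes = 11 + 8 + 1 + 8 + 1 + 0 + 2 = 31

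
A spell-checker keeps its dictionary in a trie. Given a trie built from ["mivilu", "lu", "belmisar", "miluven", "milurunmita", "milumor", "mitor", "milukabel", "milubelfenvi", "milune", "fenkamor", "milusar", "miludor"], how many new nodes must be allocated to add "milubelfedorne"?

The longest prefix of "milubelfedorne" already in the trie is "milubelfe" (length 9).
New nodes needed: |"milubelfedorne"| − 9 = 14 − 9 = 5.

5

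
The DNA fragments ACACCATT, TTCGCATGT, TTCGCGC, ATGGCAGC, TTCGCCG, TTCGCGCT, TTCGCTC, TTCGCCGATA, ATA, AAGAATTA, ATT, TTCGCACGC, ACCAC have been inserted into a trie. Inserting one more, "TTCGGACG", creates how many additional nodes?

Walking "TTCGGACG" from the root, the first 4 characters ("TTCG") follow existing edges; "G" is the first miss.
So 8 − 4 = 4 new nodes.

4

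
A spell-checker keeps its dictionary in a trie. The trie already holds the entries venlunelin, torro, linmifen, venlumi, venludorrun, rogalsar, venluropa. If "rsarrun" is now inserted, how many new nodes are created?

6

Walking "rsarrun" from the root, the first 1 characters ("r") follow existing edges; "s" is the first miss.
New nodes needed: |"rsarrun"| − 1 = 7 − 1 = 6.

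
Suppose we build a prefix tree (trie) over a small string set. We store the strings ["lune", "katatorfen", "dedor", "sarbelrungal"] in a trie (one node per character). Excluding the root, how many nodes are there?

Trie structure (* marks end of a word):
(root)
├─ d
│  └─ e
│     └─ d
│        └─ o
│           └─ r *
├─ k
│  └─ a
│     └─ t
│        └─ a
│           └─ t
│              └─ o
│                 └─ r
│                    └─ f
│                       └─ e
│                          └─ n *
├─ l
│  └─ u
│     └─ n
│        └─ e *
└─ s
   └─ a
      └─ r
         └─ b
            └─ e
               └─ l
                  └─ r
                     └─ u
                        └─ n
                           └─ g
                              └─ a
                                 └─ l *
Counting every labelled node above: 31.

31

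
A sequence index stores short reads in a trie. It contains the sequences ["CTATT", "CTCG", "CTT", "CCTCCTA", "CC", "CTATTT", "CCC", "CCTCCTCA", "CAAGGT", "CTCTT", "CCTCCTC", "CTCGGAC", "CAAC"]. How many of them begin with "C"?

Traverse to the node for "C", then collect every word in that subtree.
Matches: "CAAC", "CAAGGT", "CC", "CCC", "CCTCCTA", "CCTCCTC", "CCTCCTCA", "CTATT", "CTATTT", "CTCG", "CTCGGAC", "CTCTT", "CTT"
Count: 13

13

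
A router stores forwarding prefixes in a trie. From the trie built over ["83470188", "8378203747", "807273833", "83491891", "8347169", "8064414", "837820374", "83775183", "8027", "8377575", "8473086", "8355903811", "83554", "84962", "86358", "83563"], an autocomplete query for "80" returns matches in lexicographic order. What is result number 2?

DFS of the "80" subtree visits, in order: "8027", "8064414", "807273833"
Position 2: 8064414

8064414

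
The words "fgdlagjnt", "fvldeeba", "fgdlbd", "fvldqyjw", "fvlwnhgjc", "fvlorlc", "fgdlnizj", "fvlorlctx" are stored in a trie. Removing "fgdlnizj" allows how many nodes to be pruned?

4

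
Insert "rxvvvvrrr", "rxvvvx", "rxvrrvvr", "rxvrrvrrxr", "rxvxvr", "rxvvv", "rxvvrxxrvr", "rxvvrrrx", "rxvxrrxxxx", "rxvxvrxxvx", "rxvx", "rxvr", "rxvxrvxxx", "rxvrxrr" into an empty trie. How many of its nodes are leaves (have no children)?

10

A leaf is a node with no children — equivalently, the end of a word that is not a proper prefix of any other stored word.
Those words: "rxvrrvrrxr", "rxvrrvvr", "rxvrxrr", "rxvvrrrx", "rxvvrxxrvr", "rxvvvvrrr", "rxvvvx", "rxvxrrxxxx", "rxvxrvxxx", "rxvxvrxxvx"
Leaf count: 10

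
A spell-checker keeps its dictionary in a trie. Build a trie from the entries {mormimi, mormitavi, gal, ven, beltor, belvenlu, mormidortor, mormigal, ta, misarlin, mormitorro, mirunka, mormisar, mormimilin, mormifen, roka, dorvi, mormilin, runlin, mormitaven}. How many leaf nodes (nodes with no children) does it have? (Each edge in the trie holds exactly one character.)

Leaves are exactly the stored words that no other stored word extends.
Those words: "beltor", "belvenlu", "dorvi", "gal", "mirunka", "misarlin", "mormidortor", "mormifen", "mormigal", "mormilin", "mormimilin", "mormisar", "mormitaven", "mormitavi", "mormitorro", "roka", "runlin", "ta", "ven"
Leaf count: 19

19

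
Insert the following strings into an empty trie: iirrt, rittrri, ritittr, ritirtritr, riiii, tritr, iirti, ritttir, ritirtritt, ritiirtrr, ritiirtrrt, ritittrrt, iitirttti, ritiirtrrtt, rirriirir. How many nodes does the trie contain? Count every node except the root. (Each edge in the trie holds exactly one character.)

Insert word by word; a character creates a node only if that edge doesn't already exist:
  "iirrt" → 5 new (i, i, r, r, t)
  "rittrri" → 7 new (r, i, t, t, r, r, i)
  "ritittr" → prefix "rit" already present; 4 new (i, t, t, r)
  "ritirtritr" → prefix "riti" already present; 6 new (r, t, r, i, t, r)
  "riiii" → prefix "ri" already present; 3 new (i, i, i)
  "tritr" → 5 new (t, r, i, t, r)
  "iirti" → prefix "iir" already present; 2 new (t, i)
  "ritttir" → prefix "ritt" already present; 3 new (t, i, r)
  "ritirtritt" → prefix "ritirtrit" already present; 1 new (t)
  "ritiirtrr" → prefix "riti" already present; 5 new (i, r, t, r, r)
  "ritiirtrrt" → prefix "ritiirtrr" already present; 1 new (t)
  "ritittrrt" → prefix "ritittr" already present; 2 new (r, t)
  "iitirttti" → prefix "ii" already present; 7 new (t, i, r, t, t, t, i)
  "ritiirtrrtt" → prefix "ritiirtrrt" already present; 1 new (t)
  "rirriirir" → prefix "ri" already present; 7 new (r, r, i, i, r, i, r)
Total nodes = 5 + 7 + 4 + 6 + 3 + 5 + 2 + 3 + 1 + 5 + 1 + 2 + 7 + 1 + 7 = 59

59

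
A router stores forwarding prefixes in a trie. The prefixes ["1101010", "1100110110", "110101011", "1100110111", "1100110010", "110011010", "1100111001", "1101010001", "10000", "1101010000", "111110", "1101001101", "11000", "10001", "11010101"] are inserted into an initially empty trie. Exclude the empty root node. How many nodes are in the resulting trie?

44

Insert word by word; a character creates a node only if that edge doesn't already exist:
  "1101010" → 7 new (1, 1, 0, 1, 0, 1, 0)
  "1100110110" → prefix "110" already present; 7 new (0, 1, 1, 0, 1, 1, 0)
  "110101011" → prefix "1101010" already present; 2 new (1, 1)
  "1100110111" → prefix "110011011" already present; 1 new (1)
  "1100110010" → prefix "1100110" already present; 3 new (0, 1, 0)
  "110011010" → prefix "11001101" already present; 1 new (0)
  "1100111001" → prefix "110011" already present; 4 new (1, 0, 0, 1)
  "1101010001" → prefix "1101010" already present; 3 new (0, 0, 1)
  "10000" → prefix "1" already present; 4 new (0, 0, 0, 0)
  "1101010000" → prefix "110101000" already present; 1 new (0)
  "111110" → prefix "11" already present; 4 new (1, 1, 1, 0)
  "1101001101" → prefix "11010" already present; 5 new (0, 1, 1, 0, 1)
  "11000" → prefix "1100" already present; 1 new (0)
  "10001" → prefix "1000" already present; 1 new (1)
  "11010101" → prefix "11010101" already present; 0 new (none)
Total nodes = 7 + 7 + 2 + 1 + 3 + 1 + 4 + 3 + 4 + 1 + 4 + 5 + 1 + 1 + 0 = 44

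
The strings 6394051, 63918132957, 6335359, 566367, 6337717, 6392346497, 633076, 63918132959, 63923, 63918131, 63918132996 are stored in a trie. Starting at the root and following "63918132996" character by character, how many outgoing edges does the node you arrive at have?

0

Follow the path "63918132996" to its node, then look at its outgoing edges.
No stored string extends past "63918132996".
That node has 0 child edges.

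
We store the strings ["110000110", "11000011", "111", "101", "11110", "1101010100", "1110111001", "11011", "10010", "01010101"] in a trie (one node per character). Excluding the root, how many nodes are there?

40

Insert word by word; a character creates a node only if that edge doesn't already exist:
  "110000110" → 9 new (1, 1, 0, 0, 0, 0, 1, 1, 0)
  "11000011" → prefix "11000011" already present; 0 new (none)
  "111" → prefix "11" already present; 1 new (1)
  "101" → prefix "1" already present; 2 new (0, 1)
  "11110" → prefix "111" already present; 2 new (1, 0)
  "1101010100" → prefix "110" already present; 7 new (1, 0, 1, 0, 1, 0, 0)
  "1110111001" → prefix "111" already present; 7 new (0, 1, 1, 1, 0, 0, 1)
  "11011" → prefix "1101" already present; 1 new (1)
  "10010" → prefix "10" already present; 3 new (0, 1, 0)
  "01010101" → 8 new (0, 1, 0, 1, 0, 1, 0, 1)
Total nodes = 9 + 0 + 1 + 2 + 2 + 7 + 7 + 1 + 3 + 8 = 40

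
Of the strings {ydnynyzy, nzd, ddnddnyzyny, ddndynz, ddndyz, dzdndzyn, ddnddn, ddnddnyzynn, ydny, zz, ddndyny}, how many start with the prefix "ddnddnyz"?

2

Walk to "ddnddnyz"; the words in its subtree are exactly those with that prefix.
Words under "ddnddnyz": ddnddnyzynn, ddnddnyzyny
Count: 2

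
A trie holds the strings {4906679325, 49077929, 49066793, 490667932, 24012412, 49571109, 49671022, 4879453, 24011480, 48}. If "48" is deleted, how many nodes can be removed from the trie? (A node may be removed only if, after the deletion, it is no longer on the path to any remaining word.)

A node on "48"'s path can go only if nothing else ends at it or branches off below it.
Every node on "48" is still needed (e.g. by "4879453"), so nothing is freed.
Nodes removed: 0

0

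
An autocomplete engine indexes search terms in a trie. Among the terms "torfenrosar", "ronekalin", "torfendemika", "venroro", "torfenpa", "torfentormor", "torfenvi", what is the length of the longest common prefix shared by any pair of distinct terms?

Look for the deepest trie node that still has at least two words in its subtree.
e.g. "torfendemika" and "torfenpa" share the prefix "torfen" of length 6; no pair shares a longer one.
Longest shared-prefix length: 6

6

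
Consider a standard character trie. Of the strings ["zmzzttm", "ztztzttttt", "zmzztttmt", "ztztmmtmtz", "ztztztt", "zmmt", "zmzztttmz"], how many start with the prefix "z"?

7

Filter for entries beginning with "z":
Matches: "zmmt", "zmzzttm", "zmzztttmt", "zmzztttmz", "ztztmmtmtz", "ztztztt", "ztztzttttt"
Count: 7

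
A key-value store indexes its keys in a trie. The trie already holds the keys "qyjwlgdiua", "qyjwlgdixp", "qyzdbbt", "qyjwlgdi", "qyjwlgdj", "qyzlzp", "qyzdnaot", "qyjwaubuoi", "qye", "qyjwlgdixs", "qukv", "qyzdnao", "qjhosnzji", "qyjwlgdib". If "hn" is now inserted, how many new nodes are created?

2

No existing word starts with "h", so every character of "hn" needs a new node.
2 − 0 = 2 new nodes.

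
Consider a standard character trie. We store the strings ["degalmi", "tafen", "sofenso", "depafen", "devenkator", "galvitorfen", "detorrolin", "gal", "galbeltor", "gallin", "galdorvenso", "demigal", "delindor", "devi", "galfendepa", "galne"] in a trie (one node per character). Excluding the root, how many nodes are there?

Count nodes per top-level branch (shared prefixes stored once):
  'd'-branch (degalmi, delindor, demigal, depafen, detorrolin, devenkator, devi): 40 nodes
  'g'-branch (gal, galbeltor, galdorvenso, galfendepa, gallin, galne, galvitorfen): 37 nodes
  's'-branch (sofenso): 7 nodes
  't'-branch (tafen): 5 nodes
Sum: 89

89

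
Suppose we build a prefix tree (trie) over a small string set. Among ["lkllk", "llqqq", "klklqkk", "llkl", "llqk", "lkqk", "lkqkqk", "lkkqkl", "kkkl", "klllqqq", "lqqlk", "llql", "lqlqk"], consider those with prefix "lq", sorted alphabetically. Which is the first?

lqlqk

Words with prefix "lq", in lexicographic order: "lqlqk", "lqqlk"
The 1st is lqlqk.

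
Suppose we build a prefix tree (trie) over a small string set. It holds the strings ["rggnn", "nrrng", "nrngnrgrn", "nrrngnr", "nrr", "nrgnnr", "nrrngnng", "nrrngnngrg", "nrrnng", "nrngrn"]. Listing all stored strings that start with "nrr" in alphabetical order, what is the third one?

DFS of the "nrr" subtree visits, in order: "nrr", "nrrng", "nrrngnng", "nrrngnngrg", "nrrngnr", "nrrnng"
Position 3: nrrngnng

nrrngnng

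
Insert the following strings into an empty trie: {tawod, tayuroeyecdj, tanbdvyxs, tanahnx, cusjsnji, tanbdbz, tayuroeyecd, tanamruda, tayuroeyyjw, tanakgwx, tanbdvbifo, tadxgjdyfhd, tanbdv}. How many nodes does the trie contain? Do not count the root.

Insert word by word; a character creates a node only if that edge doesn't already exist:
  "tawod" → 5 new (t, a, w, o, d)
  "tayuroeyecdj" → prefix "ta" already present; 10 new (y, u, r, o, e, y, e, c, d, j)
  "tanbdvyxs" → prefix "ta" already present; 7 new (n, b, d, v, y, x, s)
  "tanahnx" → prefix "tan" already present; 4 new (a, h, n, x)
  "cusjsnji" → 8 new (c, u, s, j, s, n, j, i)
  "tanbdbz" → prefix "tanbd" already present; 2 new (b, z)
  "tayuroeyecd" → prefix "tayuroeyecd" already present; 0 new (none)
  "tanamruda" → prefix "tana" already present; 5 new (m, r, u, d, a)
  "tayuroeyyjw" → prefix "tayuroey" already present; 3 new (y, j, w)
  "tanakgwx" → prefix "tana" already present; 4 new (k, g, w, x)
  "tanbdvbifo" → prefix "tanbdv" already present; 4 new (b, i, f, o)
  "tadxgjdyfhd" → prefix "ta" already present; 9 new (d, x, g, j, d, y, f, h, d)
  "tanbdv" → prefix "tanbdv" already present; 0 new (none)
Total nodes = 5 + 10 + 7 + 4 + 8 + 2 + 0 + 5 + 3 + 4 + 4 + 9 + 0 = 61

61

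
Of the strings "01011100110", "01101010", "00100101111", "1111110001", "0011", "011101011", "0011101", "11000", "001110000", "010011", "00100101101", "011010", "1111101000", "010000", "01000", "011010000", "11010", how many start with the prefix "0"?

Walk to "0"; the words in its subtree are exactly those with that prefix.
Matches: "00100101101", "00100101111", "0011", "001110000", "0011101", "01000", "010000", "010011", "01011100110", "011010", "011010000", "01101010", "011101011"
Count: 13

13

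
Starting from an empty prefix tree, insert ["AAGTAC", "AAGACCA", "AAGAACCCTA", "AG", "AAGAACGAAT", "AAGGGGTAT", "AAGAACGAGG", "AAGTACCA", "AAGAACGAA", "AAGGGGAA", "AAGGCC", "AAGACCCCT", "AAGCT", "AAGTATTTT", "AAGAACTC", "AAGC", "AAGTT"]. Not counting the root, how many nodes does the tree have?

47

Count nodes per top-level branch (shared prefixes stored once):
  'A'-branch (AAGAACCCTA, AAGAACGAA, AAGAACGAAT, AAGAACGAGG, AAGAACTC, AAGACCA, AAGACCCCT, AAGC, AAGCT, AAGGCC, AAGGGGAA, AAGGGGTAT, AAGTAC, AAGTACCA, AAGTATTTT, AAGTT, AG): 47 nodes
Sum: 47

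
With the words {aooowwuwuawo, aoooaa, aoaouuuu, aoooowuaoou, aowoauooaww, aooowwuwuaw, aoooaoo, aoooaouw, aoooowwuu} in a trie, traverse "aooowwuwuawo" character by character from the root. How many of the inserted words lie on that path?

2

Traverse "aooowwuwuawo" character by character; count nodes along the way that are marked as word ends.
Prefixes of the query that are stored words: "aooowwuwuaw", "aooowwuwuawo"
Count: 2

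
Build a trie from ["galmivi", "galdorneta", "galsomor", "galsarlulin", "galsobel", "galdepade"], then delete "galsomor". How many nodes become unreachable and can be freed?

After clearing the end-marker at "galsomor", prune upward until reaching a node still needed by another word.
The suffix "mor" (3 nodes) is used only by "galsomor"; the node for "galso" still has the child "b", so pruning stops there.
Nodes removed: 3

3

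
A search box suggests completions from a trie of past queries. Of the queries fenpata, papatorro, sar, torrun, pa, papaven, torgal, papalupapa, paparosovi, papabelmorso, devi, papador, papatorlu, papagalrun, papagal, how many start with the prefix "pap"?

9

Walk to "pap"; the words in its subtree are exactly those with that prefix.
Matches: "papabelmorso", "papador", "papagal", "papagalrun", "papalupapa", "paparosovi", "papatorlu", "papatorro", "papaven"
Count: 9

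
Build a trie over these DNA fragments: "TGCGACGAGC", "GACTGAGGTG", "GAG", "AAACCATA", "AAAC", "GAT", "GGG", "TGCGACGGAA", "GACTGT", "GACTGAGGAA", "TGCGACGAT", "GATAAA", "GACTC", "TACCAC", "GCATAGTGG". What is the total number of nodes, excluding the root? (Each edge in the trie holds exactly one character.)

56

Insert word by word; a character creates a node only if that edge doesn't already exist:
  "TGCGACGAGC" → 10 new (T, G, C, G, A, C, G, A, G, C)
  "GACTGAGGTG" → 10 new (G, A, C, T, G, A, G, G, T, G)
  "GAG" → prefix "GA" already present; 1 new (G)
  "AAACCATA" → 8 new (A, A, A, C, C, A, T, A)
  "AAAC" → prefix "AAAC" already present; 0 new (none)
  "GAT" → prefix "GA" already present; 1 new (T)
  "GGG" → prefix "G" already present; 2 new (G, G)
  "TGCGACGGAA" → prefix "TGCGACG" already present; 3 new (G, A, A)
  "GACTGT" → prefix "GACTG" already present; 1 new (T)
  "GACTGAGGAA" → prefix "GACTGAGG" already present; 2 new (A, A)
  "TGCGACGAT" → prefix "TGCGACGA" already present; 1 new (T)
  "GATAAA" → prefix "GAT" already present; 3 new (A, A, A)
  "GACTC" → prefix "GACT" already present; 1 new (C)
  "TACCAC" → prefix "T" already present; 5 new (A, C, C, A, C)
  "GCATAGTGG" → prefix "G" already present; 8 new (C, A, T, A, G, T, G, G)
Total nodes = 10 + 10 + 1 + 8 + 0 + 1 + 2 + 3 + 1 + 2 + 1 + 3 + 1 + 5 + 8 = 56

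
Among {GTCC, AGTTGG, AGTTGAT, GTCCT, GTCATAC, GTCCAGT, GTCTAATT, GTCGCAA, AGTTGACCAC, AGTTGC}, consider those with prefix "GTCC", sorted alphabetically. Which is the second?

GTCCAGT

DFS of the "GTCC" subtree visits, in order: "GTCC", "GTCCAGT", "GTCCT"
The 2nd is GTCCAGT.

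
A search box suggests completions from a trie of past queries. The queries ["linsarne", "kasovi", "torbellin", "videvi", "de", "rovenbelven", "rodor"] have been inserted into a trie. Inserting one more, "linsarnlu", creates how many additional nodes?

2

"linsarn" is already a path in the trie; the remaining "lu" must be added.
New nodes needed: |"linsarnlu"| − 7 = 9 − 7 = 2.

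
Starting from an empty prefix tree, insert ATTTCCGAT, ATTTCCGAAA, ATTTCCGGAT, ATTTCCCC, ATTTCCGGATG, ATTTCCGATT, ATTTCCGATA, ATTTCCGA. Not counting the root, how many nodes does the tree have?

Count nodes per top-level branch (shared prefixes stored once):
  'A'-branch (ATTTCCCC, ATTTCCGA, ATTTCCGAAA, ATTTCCGAT, ATTTCCGATA, ATTTCCGATT, ATTTCCGGAT, ATTTCCGGATG): 19 nodes
Sum: 19

19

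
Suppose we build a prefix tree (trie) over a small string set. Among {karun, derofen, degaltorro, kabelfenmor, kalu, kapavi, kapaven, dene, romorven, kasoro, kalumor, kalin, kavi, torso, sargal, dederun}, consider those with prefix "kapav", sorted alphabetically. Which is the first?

Filter for "kapav…" and sort: "kapaven", "kapavi"
Position 1: kapaven

kapaven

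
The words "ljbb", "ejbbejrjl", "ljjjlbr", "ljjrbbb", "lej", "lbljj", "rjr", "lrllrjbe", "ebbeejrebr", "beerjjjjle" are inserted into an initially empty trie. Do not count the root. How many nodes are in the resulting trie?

57

Insert word by word; a character creates a node only if that edge doesn't already exist:
  "ljbb" → 4 new (l, j, b, b)
  "ejbbejrjl" → 9 new (e, j, b, b, e, j, r, j, l)
  "ljjjlbr" → prefix "lj" already present; 5 new (j, j, l, b, r)
  "ljjrbbb" → prefix "ljj" already present; 4 new (r, b, b, b)
  "lej" → prefix "l" already present; 2 new (e, j)
  "lbljj" → prefix "l" already present; 4 new (b, l, j, j)
  "rjr" → 3 new (r, j, r)
  "lrllrjbe" → prefix "l" already present; 7 new (r, l, l, r, j, b, e)
  "ebbeejrebr" → prefix "e" already present; 9 new (b, b, e, e, j, r, e, b, r)
  "beerjjjjle" → 10 new (b, e, e, r, j, j, j, j, l, e)
Total nodes = 4 + 9 + 5 + 4 + 2 + 4 + 3 + 7 + 9 + 10 = 57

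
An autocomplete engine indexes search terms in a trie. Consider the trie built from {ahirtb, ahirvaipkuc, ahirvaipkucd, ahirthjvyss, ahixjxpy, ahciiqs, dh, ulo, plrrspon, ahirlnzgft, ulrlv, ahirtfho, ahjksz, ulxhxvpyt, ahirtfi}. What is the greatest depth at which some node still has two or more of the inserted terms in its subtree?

11

Equivalently: take the maximum, over all pairs, of their longest common prefix length.
"ahirvaipkuc" and "ahirvaipkucd" agree on "ahirvaipkuc" (11 characters) before diverging; nothing deeper is shared.
Longest shared-prefix length: 11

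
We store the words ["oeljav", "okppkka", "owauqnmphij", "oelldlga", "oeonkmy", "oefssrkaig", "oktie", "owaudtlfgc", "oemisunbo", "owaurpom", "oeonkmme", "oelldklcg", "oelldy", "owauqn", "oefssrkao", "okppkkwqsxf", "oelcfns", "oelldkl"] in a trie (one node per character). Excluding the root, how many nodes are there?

77

Insert word by word; a character creates a node only if that edge doesn't already exist:
  "oeljav" → 6 new (o, e, l, j, a, v)
  "okppkka" → prefix "o" already present; 6 new (k, p, p, k, k, a)
  "owauqnmphij" → prefix "o" already present; 10 new (w, a, u, q, n, m, p, h, i, j)
  "oelldlga" → prefix "oel" already present; 5 new (l, d, l, g, a)
  "oeonkmy" → prefix "oe" already present; 5 new (o, n, k, m, y)
  "oefssrkaig" → prefix "oe" already present; 8 new (f, s, s, r, k, a, i, g)
  "oktie" → prefix "ok" already present; 3 new (t, i, e)
  "owaudtlfgc" → prefix "owau" already present; 6 new (d, t, l, f, g, c)
  "oemisunbo" → prefix "oe" already present; 7 new (m, i, s, u, n, b, o)
  "owaurpom" → prefix "owau" already present; 4 new (r, p, o, m)
  "oeonkmme" → prefix "oeonkm" already present; 2 new (m, e)
  "oelldklcg" → prefix "oelld" already present; 4 new (k, l, c, g)
  "oelldy" → prefix "oelld" already present; 1 new (y)
  "owauqn" → prefix "owauqn" already present; 0 new (none)
  "oefssrkao" → prefix "oefssrka" already present; 1 new (o)
  "okppkkwqsxf" → prefix "okppkk" already present; 5 new (w, q, s, x, f)
  "oelcfns" → prefix "oel" already present; 4 new (c, f, n, s)
  "oelldkl" → prefix "oelldkl" already present; 0 new (none)
Total nodes = 6 + 6 + 10 + 5 + 5 + 8 + 3 + 6 + 7 + 4 + 2 + 4 + 1 + 0 + 1 + 5 + 4 + 0 = 77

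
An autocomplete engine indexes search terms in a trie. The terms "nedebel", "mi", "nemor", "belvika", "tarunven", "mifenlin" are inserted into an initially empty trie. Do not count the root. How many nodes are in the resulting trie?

Trie structure (* marks end of a word):
(root)
├─ b
│  └─ e
│     └─ l
│        └─ v
│           └─ i
│              └─ k
│                 └─ a *
├─ m
│  └─ i *
│     └─ f
│        └─ e
│           └─ n
│              └─ l
│                 └─ i
│                    └─ n *
├─ n
│  └─ e
│     ├─ d
│     │  └─ e
│     │     └─ b
│     │        └─ e
│     │           └─ l *
│     └─ m
│        └─ o
│           └─ r *
└─ t
   └─ a
      └─ r
         └─ u
            └─ n
               └─ v
                  └─ e
                     └─ n *
Counting every labelled node above: 33.

33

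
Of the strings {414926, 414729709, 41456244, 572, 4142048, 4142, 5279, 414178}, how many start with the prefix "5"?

2

Traverse to the node for "5", then collect every word in that subtree.
Matches: "5279", "572"
Count: 2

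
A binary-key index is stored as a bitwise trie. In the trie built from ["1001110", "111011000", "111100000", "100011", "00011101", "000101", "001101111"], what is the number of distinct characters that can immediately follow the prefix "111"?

Follow the path "111" to its node, then look at its outgoing edges.
Characters that immediately follow "111" among the stored strings: {0, 1}.
That node has 2 child edges.

2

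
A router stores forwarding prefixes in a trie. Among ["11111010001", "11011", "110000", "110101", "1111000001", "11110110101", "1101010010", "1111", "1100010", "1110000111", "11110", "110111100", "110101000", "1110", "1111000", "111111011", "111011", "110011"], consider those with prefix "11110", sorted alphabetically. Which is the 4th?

DFS of the "11110" subtree visits, in order: "11110", "1111000", "1111000001", "11110110101"
Position 4: 11110110101

11110110101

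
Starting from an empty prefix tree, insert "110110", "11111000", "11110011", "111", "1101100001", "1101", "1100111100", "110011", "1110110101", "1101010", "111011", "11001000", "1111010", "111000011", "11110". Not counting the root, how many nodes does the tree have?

Insert word by word; a character creates a node only if that edge doesn't already exist:
  "110110" → 6 new (1, 1, 0, 1, 1, 0)
  "11111000" → prefix "11" already present; 6 new (1, 1, 1, 0, 0, 0)
  "11110011" → prefix "1111" already present; 4 new (0, 0, 1, 1)
  "111" → prefix "111" already present; 0 new (none)
  "1101100001" → prefix "110110" already present; 4 new (0, 0, 0, 1)
  "1101" → prefix "1101" already present; 0 new (none)
  "1100111100" → prefix "110" already present; 7 new (0, 1, 1, 1, 1, 0, 0)
  "110011" → prefix "110011" already present; 0 new (none)
  "1110110101" → prefix "111" already present; 7 new (0, 1, 1, 0, 1, 0, 1)
  "1101010" → prefix "1101" already present; 3 new (0, 1, 0)
  "111011" → prefix "111011" already present; 0 new (none)
  "11001000" → prefix "11001" already present; 3 new (0, 0, 0)
  "1111010" → prefix "11110" already present; 2 new (1, 0)
  "111000011" → prefix "1110" already present; 5 new (0, 0, 0, 1, 1)
  "11110" → prefix "11110" already present; 0 new (none)
Total nodes = 6 + 6 + 4 + 0 + 4 + 0 + 7 + 0 + 7 + 3 + 0 + 3 + 2 + 5 + 0 = 47

47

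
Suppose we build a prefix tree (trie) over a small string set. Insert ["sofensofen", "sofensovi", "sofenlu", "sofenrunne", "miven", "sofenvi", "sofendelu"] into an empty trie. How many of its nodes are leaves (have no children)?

7

A leaf is a node with no children — equivalently, the end of a word that is not a proper prefix of any other stored word.
Those words: "miven", "sofendelu", "sofenlu", "sofenrunne", "sofensofen", "sofensovi", "sofenvi"
Leaf count: 7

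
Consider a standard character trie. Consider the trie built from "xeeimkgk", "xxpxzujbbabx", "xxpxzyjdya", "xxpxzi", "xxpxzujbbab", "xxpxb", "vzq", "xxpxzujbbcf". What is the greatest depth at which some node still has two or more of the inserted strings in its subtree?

Look for the deepest trie node that still has at least two words in its subtree.
e.g. "xxpxzujbbab" and "xxpxzujbbabx" share the prefix "xxpxzujbbab" of length 11; no pair shares a longer one.
Longest shared-prefix length: 11

11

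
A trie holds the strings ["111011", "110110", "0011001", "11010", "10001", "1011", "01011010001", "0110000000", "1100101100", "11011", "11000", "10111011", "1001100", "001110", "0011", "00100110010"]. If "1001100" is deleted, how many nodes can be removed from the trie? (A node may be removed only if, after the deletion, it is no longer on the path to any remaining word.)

4

A node on "1001100"'s path can go only if nothing else ends at it or branches off below it.
The suffix "1100" (4 nodes) is used only by "1001100"; the node for "100" still has the child "0", so pruning stops there.
Nodes removed: 4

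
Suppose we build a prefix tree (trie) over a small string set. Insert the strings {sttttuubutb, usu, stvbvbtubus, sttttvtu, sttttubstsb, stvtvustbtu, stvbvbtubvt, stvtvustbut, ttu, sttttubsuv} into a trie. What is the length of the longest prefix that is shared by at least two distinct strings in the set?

Look for the deepest trie node that still has at least two words in its subtree.
e.g. "stvbvbtubus" and "stvbvbtubvt" share the prefix "stvbvbtub" of length 9; no pair shares a longer one.
Longest shared-prefix length: 9

9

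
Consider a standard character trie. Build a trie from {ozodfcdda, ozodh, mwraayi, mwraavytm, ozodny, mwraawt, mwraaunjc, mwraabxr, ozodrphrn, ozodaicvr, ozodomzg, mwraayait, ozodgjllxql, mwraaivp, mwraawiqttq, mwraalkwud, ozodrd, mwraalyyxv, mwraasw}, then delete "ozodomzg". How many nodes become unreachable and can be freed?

4

A node on "ozodomzg"'s path can go only if nothing else ends at it or branches off below it.
The suffix "omzg" (4 nodes) is used only by "ozodomzg"; the node for "ozod" still has the child "f", so pruning stops there.
Nodes removed: 4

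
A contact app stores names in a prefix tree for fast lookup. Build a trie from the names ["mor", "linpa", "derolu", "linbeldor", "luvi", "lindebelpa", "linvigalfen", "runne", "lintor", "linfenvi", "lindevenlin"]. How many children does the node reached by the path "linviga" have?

1

Follow the path "linviga" to its node, then look at its outgoing edges.
Characters that immediately follow "linviga" among the stored strings: {l}.
That node has 1 child edge.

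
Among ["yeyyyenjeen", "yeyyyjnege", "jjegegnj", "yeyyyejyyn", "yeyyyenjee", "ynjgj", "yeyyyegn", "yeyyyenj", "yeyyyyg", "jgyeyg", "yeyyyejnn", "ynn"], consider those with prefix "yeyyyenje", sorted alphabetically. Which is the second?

yeyyyenjeen

Words with prefix "yeyyyenje", in lexicographic order: "yeyyyenjee", "yeyyyenjeen"
Position 2: yeyyyenjeen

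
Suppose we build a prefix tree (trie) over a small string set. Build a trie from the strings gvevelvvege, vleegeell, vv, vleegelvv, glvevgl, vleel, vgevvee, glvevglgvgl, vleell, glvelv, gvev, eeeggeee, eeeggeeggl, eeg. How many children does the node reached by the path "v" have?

3

The children of the "v" node are the distinct next characters among strings starting with "v".
Characters that immediately follow "v" among the stored strings: {g, l, v}.
That node has 3 child edges.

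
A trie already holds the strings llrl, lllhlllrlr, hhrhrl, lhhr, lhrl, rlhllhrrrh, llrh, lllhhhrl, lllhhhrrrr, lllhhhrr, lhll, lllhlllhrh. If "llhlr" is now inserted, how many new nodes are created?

3

The longest prefix of "llhlr" already in the trie is "ll" (length 2).
So 5 − 2 = 3 new nodes.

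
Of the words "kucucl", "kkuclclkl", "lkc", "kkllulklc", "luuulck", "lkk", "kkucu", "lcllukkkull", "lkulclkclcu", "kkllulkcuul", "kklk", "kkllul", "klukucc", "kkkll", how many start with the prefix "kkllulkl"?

Walk to "kkllulkl"; the words in its subtree are exactly those with that prefix.
Words under "kkllulkl": kkllulklc
Count: 1

1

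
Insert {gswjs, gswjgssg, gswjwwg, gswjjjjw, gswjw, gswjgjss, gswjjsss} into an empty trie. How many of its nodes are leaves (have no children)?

6

Leaves are exactly the stored words that no other stored word extends.
Those words: "gswjgjss", "gswjgssg", "gswjjjjw", "gswjjsss", "gswjs", "gswjwwg"
Leaf count: 6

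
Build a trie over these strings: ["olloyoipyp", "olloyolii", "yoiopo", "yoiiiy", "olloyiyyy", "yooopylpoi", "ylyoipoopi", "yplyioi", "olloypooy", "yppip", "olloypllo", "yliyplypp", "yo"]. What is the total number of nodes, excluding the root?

Insert word by word; a character creates a node only if that edge doesn't already exist:
  "olloyoipyp" → 10 new (o, l, l, o, y, o, i, p, y, p)
  "olloyolii" → prefix "olloyo" already present; 3 new (l, i, i)
  "yoiopo" → 6 new (y, o, i, o, p, o)
  "yoiiiy" → prefix "yoi" already present; 3 new (i, i, y)
  "olloyiyyy" → prefix "olloy" already present; 4 new (i, y, y, y)
  "yooopylpoi" → prefix "yo" already present; 8 new (o, o, p, y, l, p, o, i)
  "ylyoipoopi" → prefix "y" already present; 9 new (l, y, o, i, p, o, o, p, i)
  "yplyioi" → prefix "y" already present; 6 new (p, l, y, i, o, i)
  "olloypooy" → prefix "olloy" already present; 4 new (p, o, o, y)
  "yppip" → prefix "yp" already present; 3 new (p, i, p)
  "olloypllo" → prefix "olloyp" already present; 3 new (l, l, o)
  "yliyplypp" → prefix "yl" already present; 7 new (i, y, p, l, y, p, p)
  "yo" → prefix "yo" already present; 0 new (none)
Total nodes = 10 + 3 + 6 + 3 + 4 + 8 + 9 + 6 + 4 + 3 + 3 + 7 + 0 = 66

66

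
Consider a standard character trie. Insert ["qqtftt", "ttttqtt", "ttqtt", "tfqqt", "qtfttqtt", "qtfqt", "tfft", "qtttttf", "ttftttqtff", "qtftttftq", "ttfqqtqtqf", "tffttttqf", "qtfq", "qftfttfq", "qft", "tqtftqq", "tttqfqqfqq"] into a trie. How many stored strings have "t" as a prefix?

9

Traverse to the node for "t", then collect every word in that subtree.
Matches: "tfft", "tffttttqf", "tfqqt", "tqtftqq", "ttfqqtqtqf", "ttftttqtff", "ttqtt", "tttqfqqfqq", "ttttqtt"
Count: 9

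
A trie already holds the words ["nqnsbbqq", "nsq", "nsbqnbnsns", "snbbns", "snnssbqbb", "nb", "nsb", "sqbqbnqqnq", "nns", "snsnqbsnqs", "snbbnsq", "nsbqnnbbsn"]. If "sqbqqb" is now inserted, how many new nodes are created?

"sqbq" is already a path in the trie; the remaining "qb" must be added.
New nodes needed: |"sqbqqb"| − 4 = 6 − 4 = 2.

2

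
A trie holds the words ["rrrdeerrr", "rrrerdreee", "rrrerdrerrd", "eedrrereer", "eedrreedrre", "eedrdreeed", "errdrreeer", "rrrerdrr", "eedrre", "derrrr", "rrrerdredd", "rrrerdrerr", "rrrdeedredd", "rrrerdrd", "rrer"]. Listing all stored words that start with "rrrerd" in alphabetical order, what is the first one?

rrrerdrd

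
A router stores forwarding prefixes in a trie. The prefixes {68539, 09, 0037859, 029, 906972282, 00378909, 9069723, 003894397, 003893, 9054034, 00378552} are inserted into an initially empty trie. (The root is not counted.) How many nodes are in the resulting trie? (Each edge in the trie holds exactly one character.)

Count nodes per top-level branch (shared prefixes stored once):
  '0'-branch (00378552, 0037859, 00378909, 003893, 003894397, 029, 09): 22 nodes
  '6'-branch (68539): 5 nodes
  '9'-branch (9054034, 906972282, 9069723): 15 nodes
Sum: 42

42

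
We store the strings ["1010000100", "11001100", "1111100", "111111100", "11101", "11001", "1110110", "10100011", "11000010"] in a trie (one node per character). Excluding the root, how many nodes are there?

36

Trace insertions, counting only characters that open a new branch:
  "1010000100" → 10 new (1, 0, 1, 0, 0, 0, 0, 1, 0, 0)
  "11001100" → prefix "1" already present; 7 new (1, 0, 0, 1, 1, 0, 0)
  "1111100" → prefix "11" already present; 5 new (1, 1, 1, 0, 0)
  "111111100" → prefix "11111" already present; 4 new (1, 1, 0, 0)
  "11101" → prefix "111" already present; 2 new (0, 1)
  "11001" → prefix "11001" already present; 0 new (none)
  "1110110" → prefix "11101" already present; 2 new (1, 0)
  "10100011" → prefix "101000" already present; 2 new (1, 1)
  "11000010" → prefix "1100" already present; 4 new (0, 0, 1, 0)
Total nodes = 10 + 7 + 5 + 4 + 2 + 0 + 2 + 2 + 4 = 36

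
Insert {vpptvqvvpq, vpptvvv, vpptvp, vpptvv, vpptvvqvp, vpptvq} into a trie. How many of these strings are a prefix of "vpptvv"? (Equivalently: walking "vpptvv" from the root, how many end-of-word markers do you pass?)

Check each prefix of "vpptvv" against the stored set — each match is an end-marker on the path.
Prefixes of the query that are stored words: "vpptvv"
Count: 1

1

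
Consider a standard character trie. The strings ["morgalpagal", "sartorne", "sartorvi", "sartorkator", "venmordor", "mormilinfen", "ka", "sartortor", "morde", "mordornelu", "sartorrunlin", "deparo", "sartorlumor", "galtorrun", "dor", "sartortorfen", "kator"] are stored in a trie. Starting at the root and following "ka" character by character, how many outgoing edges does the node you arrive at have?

The children of the "ka" node are the distinct next characters among strings starting with "ka".
Characters that immediately follow "ka" among the stored strings: {t}.
That node has 1 child edge.

1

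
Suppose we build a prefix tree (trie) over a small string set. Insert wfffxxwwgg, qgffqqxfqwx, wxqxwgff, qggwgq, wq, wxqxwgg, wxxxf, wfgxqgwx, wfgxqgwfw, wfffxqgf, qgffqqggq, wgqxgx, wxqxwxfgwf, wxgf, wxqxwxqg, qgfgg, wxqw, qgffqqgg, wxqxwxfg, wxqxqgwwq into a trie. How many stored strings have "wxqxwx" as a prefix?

Walk to "wxqxwx"; the words in its subtree are exactly those with that prefix.
Words under "wxqxwx": wxqxwxfg, wxqxwxfgwf, wxqxwxqg
Count: 3

3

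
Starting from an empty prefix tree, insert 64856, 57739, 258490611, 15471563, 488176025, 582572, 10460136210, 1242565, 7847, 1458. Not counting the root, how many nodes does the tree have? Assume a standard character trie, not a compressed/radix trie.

64

For each word, the new-node count is its length minus the longest prefix already in the trie:
  "64856" → 5 new (6, 4, 8, 5, 6)
  "57739" → 5 new (5, 7, 7, 3, 9)
  "258490611" → 9 new (2, 5, 8, 4, 9, 0, 6, 1, 1)
  "15471563" → 8 new (1, 5, 4, 7, 1, 5, 6, 3)
  "488176025" → 9 new (4, 8, 8, 1, 7, 6, 0, 2, 5)
  "582572" → prefix "5" already present; 5 new (8, 2, 5, 7, 2)
  "10460136210" → prefix "1" already present; 10 new (0, 4, 6, 0, 1, 3, 6, 2, 1, 0)
  "1242565" → prefix "1" already present; 6 new (2, 4, 2, 5, 6, 5)
  "7847" → 4 new (7, 8, 4, 7)
  "1458" → prefix "1" already present; 3 new (4, 5, 8)
Total nodes = 5 + 5 + 9 + 8 + 9 + 5 + 10 + 6 + 4 + 3 = 64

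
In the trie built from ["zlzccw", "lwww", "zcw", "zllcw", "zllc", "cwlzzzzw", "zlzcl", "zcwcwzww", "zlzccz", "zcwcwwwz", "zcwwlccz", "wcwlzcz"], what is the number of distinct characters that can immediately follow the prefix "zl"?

Follow the path "zl" to its node, then look at its outgoing edges.
Characters that immediately follow "zl" among the stored strings: {l, z}.
That node has 2 child edges.

2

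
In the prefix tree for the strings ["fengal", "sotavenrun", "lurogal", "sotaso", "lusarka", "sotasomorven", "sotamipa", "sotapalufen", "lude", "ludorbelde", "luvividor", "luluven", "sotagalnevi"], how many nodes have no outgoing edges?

Leaves are exactly the stored words that no other stored word extends.
Those words: "fengal", "lude", "ludorbelde", "luluven", "lurogal", "lusarka", "luvividor", "sotagalnevi", "sotamipa", "sotapalufen", "sotasomorven", "sotavenrun"
Leaf count: 12

12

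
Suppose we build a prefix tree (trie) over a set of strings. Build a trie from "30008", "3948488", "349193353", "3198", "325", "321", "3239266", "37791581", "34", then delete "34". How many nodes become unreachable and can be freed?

0

After clearing the end-marker at "34", prune upward until reaching a node still needed by another word.
Every node on "34" is still needed (e.g. by "349193353"), so nothing is freed.
Nodes removed: 0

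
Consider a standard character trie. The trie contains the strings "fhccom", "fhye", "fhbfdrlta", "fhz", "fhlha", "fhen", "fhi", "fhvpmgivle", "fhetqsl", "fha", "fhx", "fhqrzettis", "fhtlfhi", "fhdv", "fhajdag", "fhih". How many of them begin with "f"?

Walk to "f"; the words in its subtree are exactly those with that prefix.
Words under "f": fha, fhajdag, fhbfdrlta, fhccom, fhdv, fhen, fhetqsl, fhi, fhih, fhlha, fhqrzettis, fhtlfhi, fhvpmgivle, fhx, fhye, fhz
Count: 16

16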